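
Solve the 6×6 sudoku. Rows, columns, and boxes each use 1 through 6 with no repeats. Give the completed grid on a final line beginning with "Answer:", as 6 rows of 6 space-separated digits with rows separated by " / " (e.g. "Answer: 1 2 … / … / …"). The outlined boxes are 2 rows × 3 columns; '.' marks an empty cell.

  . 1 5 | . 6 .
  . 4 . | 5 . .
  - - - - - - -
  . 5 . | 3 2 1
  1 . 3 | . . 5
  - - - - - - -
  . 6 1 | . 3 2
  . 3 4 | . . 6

Step 1. [r6c1∈{2,5}] 2 has one home in row 6: r6c1 ⇒ r6c1=2.
Step 2. [r5c4∈{4}] r5c4 is down to just 4 ⇒ r5c4=4.
Step 3. [r3c3∈{6}] only 6 remains possible at r3c3, so r3c3=6.
Step 4. [r2c6∈{3}] nothing but 3 survives at r2c6, so r2c6=3.
Step 5. [r2c5∈{1}] r2c5 is down to just 1, so r2c5=1.
Step 6. [r1c1∈{3}] r1c1 is down to just 3. So r1c1=3.
Step 7. [r1c6∈{4}] nothing but 4 survives at r1c6 ⇒ r1c6=4.
Step 8. [r6c4∈{1}] nothing but 1 survives at r6c4, so r6c4=1.
Step 9. [r5c1∈{5}] r5c1 is down to just 5. So r5c1=5.
Step 10. [r4c4∈{6}] nothing but 6 survives at r4c4, so r4c4=6.
Step 11. [r2c3∈{2}] nothing but 2 survives at r2c3 ⇒ r2c3=2.
Step 12. [r2c1∈{6}] nothing but 6 survives at r2c1. So r2c1=6.
Step 13. [r1c4∈{2}] r1c4 has the single candidate 2, so r1c4=2.
Step 14. [r4c5∈{4}] r4c5's peers cover all but 4, so r4c5=4.
Step 15. [r3c1∈{4}] r3c1 has the single candidate 4. So r3c1=4.
Step 16. [r6c5∈{5}] only 5 remains possible at r6c5, so r6c5=5.
Step 17. [r4c2∈{2}] r4c2 has the single candidate 2. So r4c2=2.

Answer: 3 1 5 2 6 4 / 6 4 2 5 1 3 / 4 5 6 3 2 1 / 1 2 3 6 4 5 / 5 6 1 4 3 2 / 2 3 4 1 5 6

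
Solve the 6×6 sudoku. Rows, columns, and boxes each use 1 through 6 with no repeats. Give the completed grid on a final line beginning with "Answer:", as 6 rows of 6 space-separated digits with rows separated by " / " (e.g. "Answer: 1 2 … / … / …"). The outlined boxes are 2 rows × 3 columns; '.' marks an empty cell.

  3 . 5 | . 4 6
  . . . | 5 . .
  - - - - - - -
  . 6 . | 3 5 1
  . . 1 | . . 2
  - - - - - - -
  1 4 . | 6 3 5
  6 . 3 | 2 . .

Step 1. [r2c5∈{1,2}] col 5 places 2 nowhere but r2c5. So r2c5=2.
Step 2. [r2c1∈{4}] r2c1's peers cover all but 4. So r2c1=4.
Step 3. [r1c4∈{1}] r1c4 has the single candidate 1, so r1c4=1.
Step 4. [r4c2∈{3,5}] 3 has one home in row 4: r4c2. So r4c2=3.
Step 5. [r5c3∈{2}] nothing but 2 survives at r5c3, so r5c3=2.
Step 6. [r3c1∈{2}] r3c1's peers cover all but 2. So r3c1=2.
Step 7. [r6c6∈{4}] r6c6 has the single candidate 4. So r6c6=4.
Step 8. [r1c2∈{2}] nothing but 2 survives at r1c2 ⇒ r1c2=2.
Step 9. [r6c2∈{5}] only 5 remains possible at r6c2. So r6c2=5.
Step 10. [r3c3∈{4}] r3c3 is down to just 4. So r3c3=4.
Step 11. [r4c4∈{4}] r4c4 has the single candidate 4. So r4c4=4.
Step 12. [r2c2∈{1}] only 1 remains possible at r2c2, so r2c2=1.
Step 13. [r6c5∈{1}] nothing but 1 survives at r6c5, so r6c5=1.
Step 14. [r4c1∈{5}] r4c1 is down to just 5, so r4c1=5.
Step 15. [r2c6∈{3}] r2c6 is down to just 3, so r2c6=3.
Step 16. [r4c5∈{6}] nothing but 6 survives at r4c5. So r4c5=6.
Step 17. [r2c3∈{6}] r2c3's peers cover all but 6. So r2c3=6.

Answer: 3 2 5 1 4 6 / 4 1 6 5 2 3 / 2 6 4 3 5 1 / 5 3 1 4 6 2 / 1 4 2 6 3 5 / 6 5 3 2 1 4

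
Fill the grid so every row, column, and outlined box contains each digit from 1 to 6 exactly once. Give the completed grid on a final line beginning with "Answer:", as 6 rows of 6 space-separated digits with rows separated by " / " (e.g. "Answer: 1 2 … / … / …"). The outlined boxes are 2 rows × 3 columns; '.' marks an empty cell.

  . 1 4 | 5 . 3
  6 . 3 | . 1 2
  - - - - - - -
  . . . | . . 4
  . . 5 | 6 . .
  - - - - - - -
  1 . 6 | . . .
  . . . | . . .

Step 1. [r6c1∈{2,3,4,5}] in col 1, 5 fits only at r6c1. So r6c1=5.
Step 2. [r6c3∈{2}] only 2 remains possible at r6c3 ⇒ r6c3=2.
Step 3. [r3c5∈{2,3,5}] r3c5 is the only open cell in row 3 admitting 5, so r3c5=5.
Step 4. [r4c1∈{2,3,4}] across col 1, 4 lands solely at r4c1, so r4c1=4.
Step 5. [r3c1∈{2,3}] col 1 places 3 nowhere but r3c1, so r3c1=3.
Step 6. [r4c5∈{2,3}] row 4 places 3 nowhere but r4c5, so r4c5=3.
Step 7. [r3c4∈{1,2}] across box 4, 2 lands solely at r3c4. So r3c4=2.
Step 8. [r6c4∈{1,3,4}] across col 4, 1 lands solely at r6c4, so r6c4=1.
Step 9. [r5c4∈{3,4}] r5c4 is the only open cell in col 4 admitting 3 ⇒ r5c4=3.
Step 10. [r5c2∈{4}] r5c2 is down to just 4. So r5c2=4.
Step 11. [r6c5∈{4,6}] row 6 places 4 nowhere but r6c5 ⇒ r6c5=4.
Step 12. [r6c2∈{3}] r6c2's peers cover all but 3 ⇒ r6c2=3.
Step 13. [r4c6∈{1}] r4c6 is down to just 1. So r4c6=1.
Step 14. [r1c1∈{2}] nothing but 2 survives at r1c1. So r1c1=2.
Step 15. [r4c2∈{2}] r4c2 has the single candidate 2, so r4c2=2.
Step 16. [r2c2∈{5}] r2c2 is down to just 5 ⇒ r2c2=5.
Step 17. [r3c3∈{1}] r3c3 is down to just 1. So r3c3=1.
Step 18. [r6c6∈{6}] r6c6 has the single candidate 6, so r6c6=6.
Step 19. [r3c2∈{6}] only 6 remains possible at r3c2. So r3c2=6.
Step 20. [r5c5∈{2}] r5c5's peers cover all but 2, so r5c5=2.
Step 21. [r1c5∈{6}] r1c5 has the single candidate 6 ⇒ r1c5=6.
Step 22. [r5c6∈{5}] r5c6 has the single candidate 5. So r5c6=5.
Step 23. [r2c4∈{4}] r2c4 is down to just 4 ⇒ r2c4=4.

Answer: 2 1 4 5 6 3 / 6 5 3 4 1 2 / 3 6 1 2 5 4 / 4 2 5 6 3 1 / 1 4 6 3 2 5 / 5 3 2 1 4 6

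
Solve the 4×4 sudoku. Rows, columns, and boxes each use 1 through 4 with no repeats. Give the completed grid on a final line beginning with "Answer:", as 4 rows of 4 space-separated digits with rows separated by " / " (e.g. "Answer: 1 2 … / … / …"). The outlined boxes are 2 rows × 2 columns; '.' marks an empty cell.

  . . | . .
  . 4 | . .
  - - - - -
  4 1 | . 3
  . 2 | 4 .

Step 1. [r1c2∈{3}] only 3 remains possible at r1c2, so r1c2=3.
Step 2. [r2c3∈{1,2,3}] row 2 places 3 nowhere but r2c3 ⇒ r2c3=3.
Step 3. [r1c3∈{1,2}] r1c3 is the only open cell in col 3 admitting 1, so r1c3=1.
Step 4. [r1c1∈{2}] only 2 remains possible at r1c1. So r1c1=2.
Step 5. [r1c4∈{4}] only 4 remains possible at r1c4 ⇒ r1c4=4.
Step 6. [r2c1∈{1}] r2c1 is down to just 1 ⇒ r2c1=1.
Step 7. [r2c4∈{2}] r2c4 has the single candidate 2 ⇒ r2c4=2.
Step 8. [r4c4∈{1}] only 1 remains possible at r4c4 ⇒ r4c4=1.
Step 9. [r3c3∈{2}] r3c3 has the single candidate 2. So r3c3=2.
Step 10. [r4c1∈{3}] r4c1's peers cover all but 3 ⇒ r4c1=3.

Answer: 2 3 1 4 / 1 4 3 2 / 4 1 2 3 / 3 2 4 1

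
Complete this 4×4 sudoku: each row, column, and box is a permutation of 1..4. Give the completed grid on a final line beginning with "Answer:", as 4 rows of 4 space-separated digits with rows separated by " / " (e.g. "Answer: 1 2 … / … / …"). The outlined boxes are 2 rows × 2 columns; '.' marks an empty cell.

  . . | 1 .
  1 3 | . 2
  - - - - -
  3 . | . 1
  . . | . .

Step 1. [r4c3∈{2,3,4}] across col 3, 3 lands solely at r4c3 ⇒ r4c3=3.
Step 2. [r4c4∈{4}] r4c4 is down to just 4 ⇒ r4c4=4.
Step 3. [r4c1∈{2}] nothing but 2 survives at r4c1, so r4c1=2.
Step 4. [r3c2∈{4}] nothing but 4 survives at r3c2 ⇒ r3c2=4.
Step 5. [r3c3∈{2}] r3c3 has the single candidate 2. So r3c3=2.
Step 6. [r1c2∈{2}] r1c2 is down to just 2 ⇒ r1c2=2.
Step 7. [r1c1∈{4}] r1c1's peers cover all but 4. So r1c1=4.
Step 8. [r2c3∈{4}] r2c3 is down to just 4 ⇒ r2c3=4.
Step 9. [r1c4∈{3}] r1c4 is down to just 3 ⇒ r1c4=3.
Step 10. [r4c2∈{1}] r4c2 has the single candidate 1 ⇒ r4c2=1.

Answer: 4 2 1 3 / 1 3 4 2 / 3 4 2 1 / 2 1 3 4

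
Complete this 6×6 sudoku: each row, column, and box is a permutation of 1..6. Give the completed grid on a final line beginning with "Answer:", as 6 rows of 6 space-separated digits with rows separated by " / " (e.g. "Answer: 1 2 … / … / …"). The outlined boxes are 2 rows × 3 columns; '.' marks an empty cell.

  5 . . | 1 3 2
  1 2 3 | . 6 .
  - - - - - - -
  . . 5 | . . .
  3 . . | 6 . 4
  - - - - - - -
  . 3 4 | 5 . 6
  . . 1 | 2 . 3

Step 1. [r3c6∈{1}] only 1 remains possible at r3c6, so r3c6=1.
Step 2. [r3c1∈{2,4,6}] r3c1 is the only open cell in col 1 admitting 4. So r3c1=4.
Step 3. [r3c2∈{6}] r3c2's peers cover all but 6, so r3c2=6.
Step 4. [r4c3∈{2}] nothing but 2 survives at r4c3. So r4c3=2.
Step 5. [r5c5∈{1}] nothing but 1 survives at r5c5, so r5c5=1.
Step 6. [r4c2∈{1}] only 1 remains possible at r4c2 ⇒ r4c2=1.
Step 7. [r6c1∈{6}] r6c1's peers cover all but 6. So r6c1=6.
Step 8. [r1c2∈{4}] r1c2's peers cover all but 4, so r1c2=4.
Step 9. [r5c1∈{2}] r5c1's peers cover all but 2, so r5c1=2.
Step 10. [r1c3∈{6}] nothing but 6 survives at r1c3, so r1c3=6.
Step 11. [r2c6∈{5}] r2c6 is down to just 5. So r2c6=5.
Step 12. [r2c4∈{4}] r2c4's peers cover all but 4. So r2c4=4.
Step 13. [r6c5∈{4}] nothing but 4 survives at r6c5 ⇒ r6c5=4.
Step 14. [r3c4∈{3}] r3c4 is down to just 3 ⇒ r3c4=3.
Step 15. [r3c5∈{2}] r3c5's peers cover all but 2, so r3c5=2.
Step 16. [r6c2∈{5}] r6c2's peers cover all but 5, so r6c2=5.
Step 17. [r4c5∈{5}] r4c5 has the single candidate 5. So r4c5=5.

Answer: 5 4 6 1 3 2 / 1 2 3 4 6 5 / 4 6 5 3 2 1 / 3 1 2 6 5 4 / 2 3 4 5 1 6 / 6 5 1 2 4 3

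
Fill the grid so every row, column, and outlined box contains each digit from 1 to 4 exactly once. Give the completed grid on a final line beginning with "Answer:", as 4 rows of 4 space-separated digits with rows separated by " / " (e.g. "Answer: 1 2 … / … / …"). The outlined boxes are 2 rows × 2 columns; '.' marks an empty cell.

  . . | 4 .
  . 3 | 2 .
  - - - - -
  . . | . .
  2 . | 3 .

Step 1. [r2c4∈{1}] only 1 remains possible at r2c4, so r2c4=1.
Step 2. [r4c2∈{1,4}] in row 4, 1 fits only at r4c2, so r4c2=1.
Step 3. [r3c2∈{4}] r3c2's peers cover all but 4 ⇒ r3c2=4.
Step 4. [r4c4∈{4}] r4c4 is down to just 4, so r4c4=4.
Step 5. [r1c4∈{3}] r1c4 has the single candidate 3. So r1c4=3.
Step 6. [r1c2∈{2}] r1c2's peers cover all but 2. So r1c2=2.
Step 7. [r3c4∈{2}] r3c4 is down to just 2 ⇒ r3c4=2.
Step 8. [r1c1∈{1}] r1c1's peers cover all but 1, so r1c1=1.
Step 9. [r3c1∈{3}] nothing but 3 survives at r3c1 ⇒ r3c1=3.
Step 10. [r2c1∈{4}] nothing but 4 survives at r2c1. So r2c1=4.
Step 11. [r3c3∈{1}] r3c3's peers cover all but 1, so r3c3=1.

Answer: 1 2 4 3 / 4 3 2 1 / 3 4 1 2 / 2 1 3 4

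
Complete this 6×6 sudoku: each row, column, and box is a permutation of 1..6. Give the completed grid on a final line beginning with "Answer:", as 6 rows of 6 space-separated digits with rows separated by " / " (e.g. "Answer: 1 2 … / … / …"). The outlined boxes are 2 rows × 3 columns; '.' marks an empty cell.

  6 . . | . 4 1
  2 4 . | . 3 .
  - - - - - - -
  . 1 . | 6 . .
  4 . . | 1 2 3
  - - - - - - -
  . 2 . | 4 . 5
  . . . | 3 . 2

Step 1. [r6c3∈{1,4,5,6}] row 6 places 4 nowhere but r6c3 ⇒ r6c3=4.
Step 2. [r2c4∈{5}] only 5 remains possible at r2c4. So r2c4=5.
Step 3. [r1c2∈{3,5}] 3 has one home in col 2: r1c2, so r1c2=3.
Step 4. [r3c5∈{5}] r3c5 has the single candidate 5 ⇒ r3c5=5.
Step 5. [r3c1∈{3}] r3c1's peers cover all but 3 ⇒ r3c1=3.
Step 6. [r5c1∈{1}] r5c1's peers cover all but 1 ⇒ r5c1=1.
Step 7. [r5c5∈{6}] r5c5 is down to just 6 ⇒ r5c5=6.
Step 8. [r4c3∈{5,6}] in col 3, 6 fits only at r4c3 ⇒ r4c3=6.
Step 9. [r6c1∈{5}] r6c1 has the single candidate 5 ⇒ r6c1=5.
Step 10. [r5c3∈{3}] nothing but 3 survives at r5c3, so r5c3=3.
Step 11. [r1c3∈{5}] r1c3 is down to just 5, so r1c3=5.
Step 12. [r4c2∈{5}] nothing but 5 survives at r4c2. So r4c2=5.
Step 13. [r6c5∈{1}] nothing but 1 survives at r6c5, so r6c5=1.
Step 14. [r3c6∈{4}] r3c6's peers cover all but 4, so r3c6=4.
Step 15. [r2c6∈{6}] r2c6 is down to just 6 ⇒ r2c6=6.
Step 16. [r2c3∈{1}] nothing but 1 survives at r2c3, so r2c3=1.
Step 17. [r1c4∈{2}] only 2 remains possible at r1c4 ⇒ r1c4=2.
Step 18. [r3c3∈{2}] only 2 remains possible at r3c3 ⇒ r3c3=2.
Step 19. [r6c2∈{6}] r6c2 is down to just 6, so r6c2=6.

Answer: 6 3 5 2 4 1 / 2 4 1 5 3 6 / 3 1 2 6 5 4 / 4 5 6 1 2 3 / 1 2 3 4 6 5 / 5 6 4 3 1 2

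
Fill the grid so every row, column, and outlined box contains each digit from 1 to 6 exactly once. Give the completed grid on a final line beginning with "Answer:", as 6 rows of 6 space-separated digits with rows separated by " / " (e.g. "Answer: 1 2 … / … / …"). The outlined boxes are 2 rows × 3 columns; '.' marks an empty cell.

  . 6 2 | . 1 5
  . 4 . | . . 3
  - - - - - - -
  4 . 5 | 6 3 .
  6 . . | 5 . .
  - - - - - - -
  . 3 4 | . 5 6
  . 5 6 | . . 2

Step 1. [r6c1∈{1}] nothing but 1 survives at r6c1. So r6c1=1.
Step 2. [r4c5∈{2,4}] box 4 places 2 nowhere but r4c5, so r4c5=2.
Step 3. [r4c2∈{1}] r4c2 is down to just 1 ⇒ r4c2=1.
Step 4. [r6c5∈{4}] r6c5 has the single candidate 4. So r6c5=4.
Step 5. [r2c1∈{5}] only 5 remains possible at r2c1. So r2c1=5.
Step 6. [r5c4∈{1}] r5c4 is down to just 1, so r5c4=1.
Step 7. [r1c4∈{4}] r1c4's peers cover all but 4. So r1c4=4.
Step 8. [r5c1∈{2}] r5c1 is down to just 2, so r5c1=2.
Step 9. [r2c5∈{6}] only 6 remains possible at r2c5. So r2c5=6.
Step 10. [r4c6∈{4}] only 4 remains possible at r4c6. So r4c6=4.
Step 11. [r1c1∈{3}] r1c1's peers cover all but 3 ⇒ r1c1=3.
Step 12. [r2c4∈{2}] only 2 remains possible at r2c4. So r2c4=2.
Step 13. [r6c4∈{3}] nothing but 3 survives at r6c4. So r6c4=3.
Step 14. [r3c6∈{1}] nothing but 1 survives at r3c6, so r3c6=1.
Step 15. [r4c3∈{3}] r4c3 is down to just 3, so r4c3=3.
Step 16. [r2c3∈{1}] nothing but 1 survives at r2c3, so r2c3=1.
Step 17. [r3c2∈{2}] r3c2 is down to just 2, so r3c2=2.

Answer: 3 6 2 4 1 5 / 5 4 1 2 6 3 / 4 2 5 6 3 1 / 6 1 3 5 2 4 / 2 3 4 1 5 6 / 1 5 6 3 4 2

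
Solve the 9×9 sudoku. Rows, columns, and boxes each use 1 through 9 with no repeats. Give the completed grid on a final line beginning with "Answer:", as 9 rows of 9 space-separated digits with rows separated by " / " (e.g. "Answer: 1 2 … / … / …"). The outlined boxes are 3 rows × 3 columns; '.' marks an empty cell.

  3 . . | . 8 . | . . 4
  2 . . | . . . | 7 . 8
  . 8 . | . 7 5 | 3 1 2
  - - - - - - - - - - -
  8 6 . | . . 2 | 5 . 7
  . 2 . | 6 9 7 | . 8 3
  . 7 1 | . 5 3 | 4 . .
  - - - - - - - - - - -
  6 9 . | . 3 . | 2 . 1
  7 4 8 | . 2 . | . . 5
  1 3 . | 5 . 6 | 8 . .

Step 1. [r4c8∈{9}] r4c8 has the single candidate 9 ⇒ r4c8=9.
Step 2. [r9c5∈{4}] only 4 remains possible at r9c5 ⇒ r9c5=4.
Step 3. [r1c7∈{6,9}] in box 3, 9 fits only at r1c7, so r1c7=9.
Step 4. [r1c6∈{1}] r1c6 has the single candidate 1 ⇒ r1c6=1.
Step 5. [r4c4∈{1,4}] 4 has one home in box 5: r4c4, so r4c4=4.
Step 6. [r3c4∈{9}] r3c4 is down to just 9. So r3c4=9.
Step 7. [r1c2∈{5}] r1c2 is down to just 5 ⇒ r1c2=5.
Step 8. [r1c8∈{6}] r1c8 is down to just 6. So r1c8=6.
Step 9. [r3c1∈{4}] r3c1 has the single candidate 4. So r3c1=4.
Step 10. [r7c4∈{7,8}] col 4 places 7 nowhere but r7c4. So r7c4=7.
Step 11. [r5c1∈{5}] r5c1 has the single candidate 5. So r5c1=5.
Step 12. [r3c3∈{6}] r3c3 is down to just 6. So r3c3=6.
Step 13. [r6c9∈{6}] only 6 remains possible at r6c9. So r6c9=6.
Step 14. [r4c3∈{3}] r4c3 has the single candidate 3, so r4c3=3.
Step 15. [r4c5∈{1}] only 1 remains possible at r4c5 ⇒ r4c5=1.
Step 16. [r8c8∈{3}] r8c8 has the single candidate 3 ⇒ r8c8=3.
Step 17. [r7c3∈{5}] r7c3 has the single candidate 5. So r7c3=5.
Step 18. [r2c5∈{6}] nothing but 6 survives at r2c5. So r2c5=6.
Step 19. [r6c8∈{2}] only 2 remains possible at r6c8. So r6c8=2.
Step 20. [r1c4∈{2}] only 2 remains possible at r1c4 ⇒ r1c4=2.
Step 21. [r8c4∈{1}] r8c4 is down to just 1, so r8c4=1.
Step 22. [r8c6∈{9}] nothing but 9 survives at r8c6. So r8c6=9.
Step 23. [r2c4∈{3}] nothing but 3 survives at r2c4, so r2c4=3.
Step 24. [r9c3∈{2}] r9c3 is down to just 2. So r9c3=2.
Step 25. [r2c6∈{4}] nothing but 4 survives at r2c6, so r2c6=4.
Step 26. [r7c6∈{8}] r7c6's peers cover all but 8, so r7c6=8.
Step 27. [r9c8∈{7}] r9c8's peers cover all but 7, so r9c8=7.
Step 28. [r9c9∈{9}] only 9 remains possible at r9c9, so r9c9=9.
Step 29. [r2c2∈{1}] r2c2's peers cover all but 1 ⇒ r2c2=1.
Step 30. [r7c8∈{4}] r7c8 has the single candidate 4. So r7c8=4.
Step 31. [r6c1∈{9}] r6c1's peers cover all but 9 ⇒ r6c1=9.
Step 32. [r2c8∈{5}] nothing but 5 survives at r2c8. So r2c8=5.
Step 33. [r1c3∈{7}] r1c3 has the single candidate 7 ⇒ r1c3=7.
Step 34. [r6c4∈{8}] r6c4 is down to just 8. So r6c4=8.
Step 35. [r8c7∈{6}] r8c7's peers cover all but 6, so r8c7=6.
Step 36. [r5c7∈{1}] nothing but 1 survives at r5c7 ⇒ r5c7=1.
Step 37. [r2c3∈{9}] r2c3 has the single candidate 9. So r2c3=9.
Step 38. [r5c3∈{4}] r5c3's peers cover all but 4, so r5c3=4.

Answer: 3 5 7 2 8 1 9 6 4 / 2 1 9 3 6 4 7 5 8 / 4 8 6 9 7 5 3 1 2 / 8 6 3 4 1 2 5 9 7 / 5 2 4 6 9 7 1 8 3 / 9 7 1 8 5 3 4 2 6 / 6 9 5 7 3 8 2 4 1 / 7 4 8 1 2 9 6 3 5 / 1 3 2 5 4 6 8 7 9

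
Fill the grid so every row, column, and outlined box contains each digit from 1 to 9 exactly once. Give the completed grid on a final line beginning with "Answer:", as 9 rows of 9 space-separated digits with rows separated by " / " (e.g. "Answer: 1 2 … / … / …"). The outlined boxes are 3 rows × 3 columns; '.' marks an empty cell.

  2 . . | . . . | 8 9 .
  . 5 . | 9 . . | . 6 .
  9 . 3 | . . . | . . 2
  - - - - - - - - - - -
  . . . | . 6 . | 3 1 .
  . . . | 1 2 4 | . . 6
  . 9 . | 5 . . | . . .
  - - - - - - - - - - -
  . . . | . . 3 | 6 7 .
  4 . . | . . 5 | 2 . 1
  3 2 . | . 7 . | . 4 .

Step 1. [r1c4∈{3,4,6,7}] across col 4, 3 lands solely at r1c4, so r1c4=3.
Step 2. [r4c3∈{2,4,5,7,8}] in row 4, 2 fits only at r4c3, so r4c3=2.
Step 3. [r6c1∈{1,6,7,8}] across col 1, 6 lands solely at r6c1 ⇒ r6c1=6.
Step 4. [r6c3∈{1,4,7,8}] row 6 places 1 nowhere but r6c3. So r6c3=1.
Step 5. [r9c6∈{1,6,8,9}] 1 has one home in row 9: r9c6 ⇒ r9c6=1.
Step 6. [r4c2∈{4,7,8}] box 4 places 4 nowhere but r4c2. So r4c2=4.
Step 7. [r3c8∈{5}] only 5 remains possible at r3c8. So r3c8=5.
Step 8. [r5c8∈{8}] r5c8 is down to just 8. So r5c8=8.
Step 9. [r4c1∈{5,7,8}] 8 has one home in box 4: r4c1 ⇒ r4c1=8.
Step 10. [r4c9∈{5,7,9}] across row 4, 5 lands solely at r4c9 ⇒ r4c9=5.
Step 11. [r4c4∈{7}] nothing but 7 survives at r4c4 ⇒ r4c4=7.
Step 12. [r6c6∈{8}] r6c6 has the single candidate 8 ⇒ r6c6=8.
Step 13. [r9c7∈{5,9}] col 7 places 5 nowhere but r9c7. So r9c7=5.
Step 14. [r2c9∈{3,4,7}] across row 2, 3 lands solely at r2c9. So r2c9=3.
Step 15. [r1c5∈{1,4,5}] in row 1, 5 fits only at r1c5, so r1c5=5.
Step 16. [r1c2∈{1,6,7}] 1 has one home in row 1: r1c2. So r1c2=1.
Step 17. [r7c2∈{8}] r7c2's peers cover all but 8. So r7c2=8.
Step 18. [r2c1∈{7}] only 7 remains possible at r2c1 ⇒ r2c1=7.
Step 19. [r3c2∈{6}] nothing but 6 survives at r3c2 ⇒ r3c2=6.
Step 20. [r7c9∈{9}] r7c9's peers cover all but 9, so r7c9=9.
Step 21. [r7c5∈{4}] nothing but 4 survives at r7c5 ⇒ r7c5=4.
Step 22. [r3c6∈{7}] only 7 remains possible at r3c6. So r3c6=7.
Step 23. [r1c3∈{4}] nothing but 4 survives at r1c3, so r1c3=4.
Step 24. [r2c7∈{1,4}] 4 has one home in row 2: r2c7 ⇒ r2c7=4.
Step 25. [r6c7∈{7}] r6c7 has the single candidate 7. So r6c7=7.
Step 26. [r9c3∈{6,9}] row 9 places 9 nowhere but r9c3 ⇒ r9c3=9.
Step 27. [r5c1∈{5}] r5c1's peers cover all but 5, so r5c1=5.
Step 28. [r9c4∈{6,8}] across row 9, 6 lands solely at r9c4, so r9c4=6.
Step 29. [r2c5∈{1,8}] r2c5 is the only open cell in row 2 admitting 1. So r2c5=1.
Step 30. [r8c4∈{8}] only 8 remains possible at r8c4 ⇒ r8c4=8.
Step 31. [r8c2∈{7}] nothing but 7 survives at r8c2 ⇒ r8c2=7.
Step 32. [r6c5∈{3}] r6c5 is down to just 3. So r6c5=3.
Step 33. [r6c9∈{4}] r6c9 has the single candidate 4, so r6c9=4.
Step 34. [r3c4∈{4}] r3c4's peers cover all but 4. So r3c4=4.
Step 35. [r8c5∈{9}] nothing but 9 survives at r8c5. So r8c5=9.
Step 36. [r6c8∈{2}] r6c8 has the single candidate 2. So r6c8=2.
Step 37. [r7c1∈{1}] only 1 remains possible at r7c1 ⇒ r7c1=1.
Step 38. [r9c9∈{8}] r9c9's peers cover all but 8 ⇒ r9c9=8.
Step 39. [r2c3∈{8}] r2c3's peers cover all but 8 ⇒ r2c3=8.
Step 40. [r2c6∈{2}] r2c6 is down to just 2 ⇒ r2c6=2.
Step 41. [r5c2∈{3}] only 3 remains possible at r5c2. So r5c2=3.
Step 42. [r7c4∈{2}] r7c4 is down to just 2. So r7c4=2.
Step 43. [r8c3∈{6}] r8c3 is down to just 6, so r8c3=6.
Step 44. [r7c3∈{5}] nothing but 5 survives at r7c3. So r7c3=5.
Step 45. [r3c5∈{8}] r3c5's peers cover all but 8. So r3c5=8.
Step 46. [r5c3∈{7}] r5c3's peers cover all but 7 ⇒ r5c3=7.
Step 47. [r3c7∈{1}] nothing but 1 survives at r3c7 ⇒ r3c7=1.
Step 48. [r1c6∈{6}] only 6 remains possible at r1c6. So r1c6=6.
Step 49. [r4c6∈{9}] r4c6 has the single candidate 9, so r4c6=9.
Step 50. [r5c7∈{9}] only 9 remains possible at r5c7 ⇒ r5c7=9.
Step 51. [r1c9∈{7}] r1c9 has the single candidate 7. So r1c9=7.
Step 52. [r8c8∈{3}] r8c8 has the single candidate 3, so r8c8=3.

Answer: 2 1 4 3 5 6 8 9 7 / 7 5 8 9 1 2 4 6 3 / 9 6 3 4 8 7 1 5 2 / 8 4 2 7 6 9 3 1 5 / 5 3 7 1 2 4 9 8 6 / 6 9 1 5 3 8 7 2 4 / 1 8 5 2 4 3 6 7 9 / 4 7 6 8 9 5 2 3 1 / 3 2 9 6 7 1 5 4 8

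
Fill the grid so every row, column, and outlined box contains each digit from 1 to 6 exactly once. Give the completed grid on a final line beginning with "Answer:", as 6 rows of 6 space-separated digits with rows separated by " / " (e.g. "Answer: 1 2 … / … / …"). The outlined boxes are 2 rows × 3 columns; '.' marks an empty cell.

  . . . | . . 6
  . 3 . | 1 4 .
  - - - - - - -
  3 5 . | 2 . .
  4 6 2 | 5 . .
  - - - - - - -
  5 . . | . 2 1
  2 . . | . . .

Step 1. [r5c2∈{4}] r5c2 has the single candidate 4. So r5c2=4.
Step 2. [r1c4∈{3}] r1c4's peers cover all but 3. So r1c4=3.
Step 3. [r1c5∈{5}] r1c5 is down to just 5 ⇒ r1c5=5.
Step 4. [r3c3∈{1}] r3c3 has the single candidate 1. So r3c3=1.
Step 5. [r5c4∈{6}] r5c4's peers cover all but 6. So r5c4=6.
Step 6. [r6c5∈{3}] only 3 remains possible at r6c5 ⇒ r6c5=3.
Step 7. [r2c1∈{6}] only 6 remains possible at r2c1. So r2c1=6.
Step 8. [r6c6∈{4,5}] r6c6 is the only open cell in row 6 admitting 5, so r6c6=5.
Step 9. [r6c2∈{1}] r6c2 is down to just 1. So r6c2=1.
Step 10. [r1c2∈{2}] nothing but 2 survives at r1c2. So r1c2=2.
Step 11. [r6c4∈{4}] r6c4's peers cover all but 4 ⇒ r6c4=4.
Step 12. [r3c6∈{4}] r3c6's peers cover all but 4 ⇒ r3c6=4.
Step 13. [r4c6∈{3}] r4c6 is down to just 3 ⇒ r4c6=3.
Step 14. [r4c5∈{1}] only 1 remains possible at r4c5. So r4c5=1.
Step 15. [r6c3∈{6}] r6c3 has the single candidate 6. So r6c3=6.
Step 16. [r2c6∈{2}] r2c6's peers cover all but 2. So r2c6=2.
Step 17. [r1c1∈{1}] r1c1's peers cover all but 1, so r1c1=1.
Step 18. [r2c3∈{5}] only 5 remains possible at r2c3, so r2c3=5.
Step 19. [r1c3∈{4}] only 4 remains possible at r1c3. So r1c3=4.
Step 20. [r3c5∈{6}] nothing but 6 survives at r3c5, so r3c5=6.
Step 21. [r5c3∈{3}] only 3 remains possible at r5c3. So r5c3=3.

Answer: 1 2 4 3 5 6 / 6 3 5 1 4 2 / 3 5 1 2 6 4 / 4 6 2 5 1 3 / 5 4 3 6 2 1 / 2 1 6 4 3 5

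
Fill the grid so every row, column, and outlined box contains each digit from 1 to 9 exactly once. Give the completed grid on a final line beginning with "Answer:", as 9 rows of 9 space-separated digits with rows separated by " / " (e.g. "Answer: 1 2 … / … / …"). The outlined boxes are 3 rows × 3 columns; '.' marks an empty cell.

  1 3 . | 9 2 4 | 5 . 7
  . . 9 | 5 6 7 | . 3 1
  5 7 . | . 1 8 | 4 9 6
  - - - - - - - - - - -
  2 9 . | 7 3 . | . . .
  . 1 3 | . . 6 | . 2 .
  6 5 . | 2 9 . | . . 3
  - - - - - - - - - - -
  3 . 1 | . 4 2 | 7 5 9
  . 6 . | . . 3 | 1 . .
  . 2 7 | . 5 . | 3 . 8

Step 1. [r8c8∈{4}] r8c8 has the single candidate 4, so r8c8=4.
Step 2. [r6c7∈{8}] nothing but 8 survives at r6c7. So r6c7=8.
Step 3. [r8c4∈{8}] r8c4 has the single candidate 8 ⇒ r8c4=8.
Step 4. [r6c6∈{1}] r6c6 has the single candidate 1 ⇒ r6c6=1.
Step 5. [r4c3∈{4,8}] across row 4, 8 lands solely at r4c3, so r4c3=8.
Step 6. [r9c1∈{4,9}] row 9 places 4 nowhere but r9c1. So r9c1=4.
Step 7. [r5c9∈{4,5}] across row 5, 5 lands solely at r5c9. So r5c9=5.
Step 8. [r9c8∈{6}] nothing but 6 survives at r9c8 ⇒ r9c8=6.
Step 9. [r7c2∈{8}] r7c2's peers cover all but 8. So r7c2=8.
Step 10. [r5c7∈{9}] only 9 remains possible at r5c7, so r5c7=9.
Step 11. [r3c3∈{2}] only 2 remains possible at r3c3, so r3c3=2.
Step 12. [r4c7∈{6}] nothing but 6 survives at r4c7, so r4c7=6.
Step 13. [r5c4∈{4}] r5c4 has the single candidate 4. So r5c4=4.
Step 14. [r1c3∈{6}] r1c3 is down to just 6, so r1c3=6.
Step 15. [r7c4∈{6}] r7c4 is down to just 6. So r7c4=6.
Step 16. [r6c3∈{4}] r6c3's peers cover all but 4, so r6c3=4.
Step 17. [r4c6∈{5}] r4c6 is down to just 5. So r4c6=5.
Step 18. [r2c2∈{4}] nothing but 4 survives at r2c2. So r2c2=4.
Step 19. [r4c9∈{4}] nothing but 4 survives at r4c9. So r4c9=4.
Step 20. [r2c7∈{2}] only 2 remains possible at r2c7, so r2c7=2.
Step 21. [r2c1∈{8}] nothing but 8 survives at r2c1 ⇒ r2c1=8.
Step 22. [r8c5∈{7}] r8c5's peers cover all but 7, so r8c5=7.
Step 23. [r8c9∈{2}] nothing but 2 survives at r8c9, so r8c9=2.
Step 24. [r1c8∈{8}] only 8 remains possible at r1c8. So r1c8=8.
Step 25. [r8c3∈{5}] r8c3 is down to just 5. So r8c3=5.
Step 26. [r6c8∈{7}] r6c8's peers cover all but 7. So r6c8=7.
Step 27. [r9c6∈{9}] r9c6's peers cover all but 9, so r9c6=9.
Step 28. [r5c5∈{8}] r5c5's peers cover all but 8. So r5c5=8.
Step 29. [r3c4∈{3}] only 3 remains possible at r3c4 ⇒ r3c4=3.
Step 30. [r5c1∈{7}] only 7 remains possible at r5c1 ⇒ r5c1=7.
Step 31. [r4c8∈{1}] r4c8 is down to just 1. So r4c8=1.
Step 32. [r8c1∈{9}] nothing but 9 survives at r8c1 ⇒ r8c1=9.
Step 33. [r9c4∈{1}] nothing but 1 survives at r9c4. So r9c4=1.

Answer: 1 3 6 9 2 4 5 8 7 / 8 4 9 5 6 7 2 3 1 / 5 7 2 3 1 8 4 9 6 / 2 9 8 7 3 5 6 1 4 / 7 1 3 4 8 6 9 2 5 / 6 5 4 2 9 1 8 7 3 / 3 8 1 6 4 2 7 5 9 / 9 6 5 8 7 3 1 4 2 / 4 2 7 1 5 9 3 6 8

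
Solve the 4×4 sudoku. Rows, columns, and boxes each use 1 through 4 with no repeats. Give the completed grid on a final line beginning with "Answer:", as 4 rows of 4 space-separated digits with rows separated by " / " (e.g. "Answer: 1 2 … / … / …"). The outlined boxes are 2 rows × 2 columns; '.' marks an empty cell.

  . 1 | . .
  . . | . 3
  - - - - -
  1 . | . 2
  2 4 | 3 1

Step 1. [r1c4∈{4}] r1c4 is down to just 4 ⇒ r1c4=4.
Step 2. [r1c3∈{2}] only 2 remains possible at r1c3, so r1c3=2.
Step 3. [r1c1∈{3}] r1c1's peers cover all but 3, so r1c1=3.
Step 4. [r2c1∈{4}] only 4 remains possible at r2c1. So r2c1=4.
Step 5. [r2c3∈{1}] only 1 remains possible at r2c3, so r2c3=1.
Step 6. [r2c2∈{2}] r2c2 is down to just 2 ⇒ r2c2=2.
Step 7. [r3c2∈{3}] nothing but 3 survives at r3c2 ⇒ r3c2=3.
Step 8. [r3c3∈{4}] r3c3's peers cover all but 4. So r3c3=4.

Answer: 3 1 2 4 / 4 2 1 3 / 1 3 4 2 / 2 4 3 1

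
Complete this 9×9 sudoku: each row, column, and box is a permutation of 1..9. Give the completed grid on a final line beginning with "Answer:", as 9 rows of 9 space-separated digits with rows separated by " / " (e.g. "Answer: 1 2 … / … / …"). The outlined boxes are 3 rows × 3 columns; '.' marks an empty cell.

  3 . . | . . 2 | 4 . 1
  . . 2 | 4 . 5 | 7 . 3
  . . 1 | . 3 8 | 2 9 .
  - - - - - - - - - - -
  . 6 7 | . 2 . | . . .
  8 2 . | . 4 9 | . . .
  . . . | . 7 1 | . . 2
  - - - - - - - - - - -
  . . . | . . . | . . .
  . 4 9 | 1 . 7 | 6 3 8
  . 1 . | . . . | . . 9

Step 1. [r9c7∈{5}] r9c7 has the single candidate 5 ⇒ r9c7=5.
Step 2. [r4c6∈{3}] r4c6 is down to just 3 ⇒ r4c6=3.
Step 3. [r4c1∈{1,4,5,9}] in col 1, 1 fits only at r4c1. So r4c1=1.
Step 4. [r6c3∈{3,4,5}] in col 3, 4 fits only at r6c3, so r6c3=4.
Step 5. [r8c5∈{5}] r8c5 has the single candidate 5, so r8c5=5.
Step 6. [r3c1∈{4,5,6,7}] row 3 places 4 nowhere but r3c1. So r3c1=4.
Step 7. [r8c1∈{2}] only 2 remains possible at r8c1, so r8c1=2.
Step 8. [r7c7∈{1}] r7c7 is down to just 1 ⇒ r7c7=1.
Step 9. [r5c8∈{1,5,6,7}] row 5 places 1 nowhere but r5c8, so r5c8=1.
Step 10. [r5c9∈{5,6,7}] 7 has one home in row 5: r5c9 ⇒ r5c9=7.
Step 11. [r5c4∈{5,6}] row 5 places 6 nowhere but r5c4 ⇒ r5c4=6.
Step 12. [r5c3∈{3,5}] r5c3 is the only open cell in row 5 admitting 5. So r5c3=5.
Step 13. [r7c9∈{4}] r7c9 is down to just 4. So r7c9=4.
Step 14. [r7c6∈{6}] nothing but 6 survives at r7c6 ⇒ r7c6=6.
Step 15. [r9c5∈{8}] r9c5 has the single candidate 8, so r9c5=8.
Step 16. [r6c8∈{5,6,8}] 6 has one home in row 6: r6c8 ⇒ r6c8=6.
Step 17. [r4c9∈{5}] r4c9's peers cover all but 5 ⇒ r4c9=5.
Step 18. [r6c1∈{9}] r6c1 is down to just 9. So r6c1=9.
Step 19. [r2c1∈{6}] r2c1 is down to just 6 ⇒ r2c1=6.
Step 20. [r1c3∈{8}] only 8 remains possible at r1c3, so r1c3=8.
Step 21. [r3c2∈{5,7}] across row 3, 5 lands solely at r3c2 ⇒ r3c2=5.
Step 22. [r7c3∈{3}] r7c3 is down to just 3 ⇒ r7c3=3.
Step 23. [r9c1∈{7}] r9c1's peers cover all but 7 ⇒ r9c1=7.
Step 24. [r7c5∈{9}] r7c5 is down to just 9. So r7c5=9.
Step 25. [r4c4∈{8}] only 8 remains possible at r4c4, so r4c4=8.
Step 26. [r9c8∈{2}] r9c8 has the single candidate 2. So r9c8=2.
Step 27. [r1c4∈{7,9}] 9 has one home in col 4: r1c4. So r1c4=9.
Step 28. [r6c7∈{3,8}] 8 has one home in row 6: r6c7, so r6c7=8.
Step 29. [r2c5∈{1}] r2c5 has the single candidate 1. So r2c5=1.
Step 30. [r5c7∈{3}] r5c7 has the single candidate 3 ⇒ r5c7=3.
Step 31. [r9c6∈{4}] r9c6 has the single candidate 4. So r9c6=4.
Step 32. [r7c4∈{2}] nothing but 2 survives at r7c4. So r7c4=2.
Step 33. [r7c1∈{5}] r7c1 is down to just 5, so r7c1=5.
Step 34. [r3c9∈{6}] only 6 remains possible at r3c9, so r3c9=6.
Step 35. [r9c4∈{3}] r9c4's peers cover all but 3 ⇒ r9c4=3.
Step 36. [r1c8∈{5}] nothing but 5 survives at r1c8 ⇒ r1c8=5.
Step 37. [r2c8∈{8}] nothing but 8 survives at r2c8 ⇒ r2c8=8.
Step 38. [r6c2∈{3}] only 3 remains possible at r6c2, so r6c2=3.
Step 39. [r9c3∈{6}] r9c3 is down to just 6. So r9c3=6.
Step 40. [r3c4∈{7}] r3c4 has the single candidate 7, so r3c4=7.
Step 41. [r6c4∈{5}] r6c4 has the single candidate 5. So r6c4=5.
Step 42. [r7c2∈{8}] only 8 remains possible at r7c2. So r7c2=8.
Step 43. [r7c8∈{7}] nothing but 7 survives at r7c8, so r7c8=7.
Step 44. [r1c2∈{7}] r1c2 has the single candidate 7. So r1c2=7.
Step 45. [r4c7∈{9}] nothing but 9 survives at r4c7. So r4c7=9.
Step 46. [r2c2∈{9}] only 9 remains possible at r2c2. So r2c2=9.
Step 47. [r1c5∈{6}] r1c5's peers cover all but 6 ⇒ r1c5=6.
Step 48. [r4c8∈{4}] only 4 remains possible at r4c8, so r4c8=4.

Answer: 3 7 8 9 6 2 4 5 1 / 6 9 2 4 1 5 7 8 3 / 4 5 1 7 3 8 2 9 6 / 1 6 7 8 2 3 9 4 5 / 8 2 5 6 4 9 3 1 7 / 9 3 4 5 7 1 8 6 2 / 5 8 3 2 9 6 1 7 4 / 2 4 9 1 5 7 6 3 8 / 7 1 6 3 8 4 5 2 9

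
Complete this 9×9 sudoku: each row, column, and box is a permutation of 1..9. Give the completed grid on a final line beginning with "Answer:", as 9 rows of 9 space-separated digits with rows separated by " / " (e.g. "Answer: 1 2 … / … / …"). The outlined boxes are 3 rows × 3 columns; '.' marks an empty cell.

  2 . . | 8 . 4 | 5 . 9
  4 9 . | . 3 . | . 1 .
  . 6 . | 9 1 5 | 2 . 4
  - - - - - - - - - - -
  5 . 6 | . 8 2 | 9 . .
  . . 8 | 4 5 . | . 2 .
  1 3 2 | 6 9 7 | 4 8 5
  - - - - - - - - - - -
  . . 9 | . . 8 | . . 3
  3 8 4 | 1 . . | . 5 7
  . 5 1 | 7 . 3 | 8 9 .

Step 1. [r8c7∈{6}] only 6 remains possible at r8c7, so r8c7=6.
Step 2. [r5c2∈{7}] r5c2 has the single candidate 7, so r5c2=7.
Step 3. [r1c8∈{3,6,7}] col 8 places 6 nowhere but r1c8, so r1c8=6.
Step 4. [r3c8∈{3,7}] across box 3, 3 lands solely at r3c8 ⇒ r3c8=3.
Step 5. [r3c3∈{7}] r3c3 has the single candidate 7, so r3c3=7.
Step 6. [r8c5∈{2}] r8c5's peers cover all but 2 ⇒ r8c5=2.
Step 7. [r9c1∈{6}] only 6 remains possible at r9c1, so r9c1=6.
Step 8. [r5c6∈{1}] r5c6 is down to just 1. So r5c6=1.
Step 9. [r7c8∈{4}] r7c8 has the single candidate 4, so r7c8=4.
Step 10. [r8c6∈{9}] r8c6 is down to just 9. So r8c6=9.
Step 11. [r2c4∈{2}] only 2 remains possible at r2c4, so r2c4=2.
Step 12. [r4c8∈{7}] r4c8's peers cover all but 7, so r4c8=7.
Step 13. [r7c4∈{5}] only 5 remains possible at r7c4. So r7c4=5.
Step 14. [r7c7∈{1}] r7c7 is down to just 1. So r7c7=1.
Step 15. [r2c9∈{8}] nothing but 8 survives at r2c9, so r2c9=8.
Step 16. [r7c5∈{6}] r7c5 is down to just 6, so r7c5=6.
Step 17. [r9c9∈{2}] r9c9 has the single candidate 2. So r9c9=2.
Step 18. [r1c3∈{3}] only 3 remains possible at r1c3. So r1c3=3.
Step 19. [r9c5∈{4}] nothing but 4 survives at r9c5. So r9c5=4.
Step 20. [r5c9∈{6}] only 6 remains possible at r5c9. So r5c9=6.
Step 21. [r7c2∈{2}] r7c2's peers cover all but 2. So r7c2=2.
Step 22. [r2c6∈{6}] r2c6 is down to just 6 ⇒ r2c6=6.
Step 23. [r2c3∈{5}] r2c3's peers cover all but 5 ⇒ r2c3=5.
Step 24. [r5c7∈{3}] only 3 remains possible at r5c7 ⇒ r5c7=3.
Step 25. [r4c4∈{3}] nothing but 3 survives at r4c4. So r4c4=3.
Step 26. [r2c7∈{7}] only 7 remains possible at r2c7, so r2c7=7.
Step 27. [r4c9∈{1}] only 1 remains possible at r4c9. So r4c9=1.
Step 28. [r5c1∈{9}] nothing but 9 survives at r5c1. So r5c1=9.
Step 29. [r1c2∈{1}] only 1 remains possible at r1c2. So r1c2=1.
Step 30. [r7c1∈{7}] r7c1's peers cover all but 7, so r7c1=7.
Step 31. [r1c5∈{7}] nothing but 7 survives at r1c5, so r1c5=7.
Step 32. [r3c1∈{8}] only 8 remains possible at r3c1 ⇒ r3c1=8.
Step 33. [r4c2∈{4}] nothing but 4 survives at r4c2, so r4c2=4.

Answer: 2 1 3 8 7 4 5 6 9 / 4 9 5 2 3 6 7 1 8 / 8 6 7 9 1 5 2 3 4 / 5 4 6 3 8 2 9 7 1 / 9 7 8 4 5 1 3 2 6 / 1 3 2 6 9 7 4 8 5 / 7 2 9 5 6 8 1 4 3 / 3 8 4 1 2 9 6 5 7 / 6 5 1 7 4 3 8 9 2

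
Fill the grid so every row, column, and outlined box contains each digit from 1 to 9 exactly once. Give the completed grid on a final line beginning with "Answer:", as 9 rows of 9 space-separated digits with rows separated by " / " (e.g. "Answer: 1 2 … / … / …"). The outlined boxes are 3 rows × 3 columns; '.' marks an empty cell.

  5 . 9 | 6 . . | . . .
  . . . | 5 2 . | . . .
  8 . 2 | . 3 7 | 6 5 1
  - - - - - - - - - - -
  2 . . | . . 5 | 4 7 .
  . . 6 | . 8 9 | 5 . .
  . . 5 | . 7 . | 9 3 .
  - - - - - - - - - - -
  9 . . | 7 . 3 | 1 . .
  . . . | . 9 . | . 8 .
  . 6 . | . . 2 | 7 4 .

Step 1. [r3c2∈{4}] r3c2 is down to just 4, so r3c2=4.
Step 2. [r5c9∈{2}] only 2 remains possible at r5c9 ⇒ r5c9=2.
Step 3. [r7c8∈{2,6}] in col 8, 6 fits only at r7c8 ⇒ r7c8=6.
Step 4. [r7c9∈{5}] only 5 remains possible at r7c9. So r7c9=5.
Step 5. [r8c9∈{3}] r8c9 is down to just 3. So r8c9=3.
Step 6. [r7c5∈{4}] nothing but 4 survives at r7c5, so r7c5=4.
Step 7. [r8c4∈{1}] r8c4 is down to just 1. So r8c4=1.
Step 8. [r1c5∈{1}] r1c5's peers cover all but 1. So r1c5=1.
Step 9. [r6c6∈{1,4,6}] col 6 places 1 nowhere but r6c6. So r6c6=1.
Step 10. [r6c2∈{8}] r6c2 is down to just 8, so r6c2=8.
Step 11. [r6c1∈{4}] r6c1 has the single candidate 4 ⇒ r6c1=4.
Step 12. [r8c1∈{7}] r8c1 is down to just 7 ⇒ r8c1=7.
Step 13. [r2c3∈{1,3,7}] in col 3, 7 fits only at r2c3, so r2c3=7.
Step 14. [r1c2∈{3}] r1c2's peers cover all but 3 ⇒ r1c2=3.
Step 15. [r4c9∈{6,8}] across row 4, 8 lands solely at r4c9 ⇒ r4c9=8.
Step 16. [r2c2∈{1}] r2c2 has the single candidate 1. So r2c2=1.
Step 17. [r4c3∈{1,3}] 1 has one home in row 4: r4c3 ⇒ r4c3=1.
Step 18. [r8c7∈{2}] r8c7's peers cover all but 2, so r8c7=2.
Step 19. [r1c7∈{8}] only 8 remains possible at r1c7 ⇒ r1c7=8.
Step 20. [r5c1∈{3}] nothing but 3 survives at r5c1. So r5c1=3.
Step 21. [r1c6∈{4}] r1c6 is down to just 4. So r1c6=4.
Step 22. [r9c9∈{9}] nothing but 9 survives at r9c9. So r9c9=9.
Step 23. [r9c3∈{3,8}] 3 has one home in row 9: r9c3, so r9c3=3.
Step 24. [r2c7∈{3}] nothing but 3 survives at r2c7, so r2c7=3.
Step 25. [r5c8∈{1}] nothing but 1 survives at r5c8, so r5c8=1.
Step 26. [r5c4∈{4}] only 4 remains possible at r5c4, so r5c4=4.
Step 27. [r1c9∈{7}] only 7 remains possible at r1c9. So r1c9=7.
Step 28. [r4c4∈{3}] only 3 remains possible at r4c4. So r4c4=3.
Step 29. [r4c2∈{9}] nothing but 9 survives at r4c2 ⇒ r4c2=9.
Step 30. [r2c8∈{9}] r2c8's peers cover all but 9. So r2c8=9.
Step 31. [r1c8∈{2}] only 2 remains possible at r1c8. So r1c8=2.
Step 32. [r4c5∈{6}] r4c5 has the single candidate 6. So r4c5=6.
Step 33. [r8c2∈{5}] r8c2's peers cover all but 5, so r8c2=5.
Step 34. [r5c2∈{7}] r5c2 is down to just 7. So r5c2=7.
Step 35. [r7c3∈{8}] r7c3 has the single candidate 8, so r7c3=8.
Step 36. [r7c2∈{2}] r7c2 is down to just 2 ⇒ r7c2=2.
Step 37. [r2c6∈{8}] r2c6 is down to just 8. So r2c6=8.
Step 38. [r9c4∈{8}] r9c4 is down to just 8, so r9c4=8.
Step 39. [r3c4∈{9}] r3c4 is down to just 9. So r3c4=9.
Step 40. [r2c1∈{6}] only 6 remains possible at r2c1. So r2c1=6.
Step 41. [r9c1∈{1}] r9c1 is down to just 1. So r9c1=1.
Step 42. [r2c9∈{4}] r2c9 has the single candidate 4, so r2c9=4.
Step 43. [r9c5∈{5}] r9c5's peers cover all but 5, so r9c5=5.
Step 44. [r8c3∈{4}] only 4 remains possible at r8c3, so r8c3=4.
Step 45. [r6c9∈{6}] r6c9 has the single candidate 6 ⇒ r6c9=6.
Step 46. [r6c4∈{2}] r6c4 has the single candidate 2, so r6c4=2.
Step 47. [r8c6∈{6}] nothing but 6 survives at r8c6, so r8c6=6.

Answer: 5 3 9 6 1 4 8 2 7 / 6 1 7 5 2 8 3 9 4 / 8 4 2 9 3 7 6 5 1 / 2 9 1 3 6 5 4 7 8 / 3 7 6 4 8 9 5 1 2 / 4 8 5 2 7 1 9 3 6 / 9 2 8 7 4 3 1 6 5 / 7 5 4 1 9 6 2 8 3 / 1 6 3 8 5 2 7 4 9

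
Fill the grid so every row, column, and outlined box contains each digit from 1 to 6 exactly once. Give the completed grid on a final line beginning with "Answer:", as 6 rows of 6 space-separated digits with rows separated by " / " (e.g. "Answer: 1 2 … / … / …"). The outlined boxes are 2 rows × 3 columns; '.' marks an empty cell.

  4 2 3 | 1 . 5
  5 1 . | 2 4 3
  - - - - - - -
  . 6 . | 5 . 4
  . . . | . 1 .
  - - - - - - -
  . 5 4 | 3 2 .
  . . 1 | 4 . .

Step 1. [r6c6∈{6}] r6c6's peers cover all but 6. So r6c6=6.
Step 2. [r3c3∈{2}] r3c3 is down to just 2. So r3c3=2.
Step 3. [r4c1∈{3}] r4c1 is down to just 3 ⇒ r4c1=3.
Step 4. [r4c6∈{2}] r4c6's peers cover all but 2 ⇒ r4c6=2.
Step 5. [r3c5∈{3}] nothing but 3 survives at r3c5. So r3c5=3.
Step 6. [r4c2∈{4}] only 4 remains possible at r4c2. So r4c2=4.
Step 7. [r3c1∈{1}] r3c1's peers cover all but 1, so r3c1=1.
Step 8. [r1c5∈{6}] only 6 remains possible at r1c5. So r1c5=6.
Step 9. [r2c3∈{6}] nothing but 6 survives at r2c3, so r2c3=6.
Step 10. [r4c4∈{6}] r4c4 has the single candidate 6 ⇒ r4c4=6.
Step 11. [r6c5∈{5}] nothing but 5 survives at r6c5. So r6c5=5.
Step 12. [r5c6∈{1}] only 1 remains possible at r5c6. So r5c6=1.
Step 13. [r5c1∈{6}] r5c1's peers cover all but 6, so r5c1=6.
Step 14. [r6c2∈{3}] r6c2 has the single candidate 3 ⇒ r6c2=3.
Step 15. [r6c1∈{2}] only 2 remains possible at r6c1, so r6c1=2.
Step 16. [r4c3∈{5}] r4c3's peers cover all but 5. So r4c3=5.

Answer: 4 2 3 1 6 5 / 5 1 6 2 4 3 / 1 6 2 5 3 4 / 3 4 5 6 1 2 / 6 5 4 3 2 1 / 2 3 1 4 5 6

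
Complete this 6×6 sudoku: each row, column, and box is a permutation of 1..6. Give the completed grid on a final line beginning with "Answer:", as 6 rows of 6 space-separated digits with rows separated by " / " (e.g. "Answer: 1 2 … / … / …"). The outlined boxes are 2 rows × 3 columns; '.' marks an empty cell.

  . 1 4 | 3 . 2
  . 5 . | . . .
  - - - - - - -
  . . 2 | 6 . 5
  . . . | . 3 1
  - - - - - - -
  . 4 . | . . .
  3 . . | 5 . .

Step 1. [r1c1∈{6}] r1c1's peers cover all but 6, so r1c1=6.
Step 2. [r3c5∈{4}] r3c5's peers cover all but 4 ⇒ r3c5=4.
Step 3. [r6c2∈{2,6}] col 2 places 2 nowhere but r6c2 ⇒ r6c2=2.
Step 4. [r5c5∈{1,2,6}] col 5 places 2 nowhere but r5c5 ⇒ r5c5=2.
Step 5. [r5c4∈{1}] only 1 remains possible at r5c4 ⇒ r5c4=1.
Step 6. [r6c5∈{6}] r6c5 is down to just 6. So r6c5=6.
Step 7. [r5c1∈{5}] r5c1 is down to just 5, so r5c1=5.
Step 8. [r4c2∈{6}] r4c2 has the single candidate 6 ⇒ r4c2=6.
Step 9. [r2c4∈{4}] r2c4's peers cover all but 4 ⇒ r2c4=4.
Step 10. [r6c3∈{1}] nothing but 1 survives at r6c3, so r6c3=1.
Step 11. [r6c6∈{4}] nothing but 4 survives at r6c6 ⇒ r6c6=4.
Step 12. [r2c3∈{3}] r2c3 is down to just 3. So r2c3=3.
Step 13. [r3c1∈{1}] nothing but 1 survives at r3c1 ⇒ r3c1=1.
Step 14. [r2c5∈{1}] r2c5 has the single candidate 1, so r2c5=1.
Step 15. [r1c5∈{5}] r1c5's peers cover all but 5. So r1c5=5.
Step 16. [r5c3∈{6}] r5c3's peers cover all but 6, so r5c3=6.
Step 17. [r4c4∈{2}] r4c4's peers cover all but 2, so r4c4=2.
Step 18. [r4c3∈{5}] r4c3's peers cover all but 5. So r4c3=5.
Step 19. [r3c2∈{3}] nothing but 3 survives at r3c2. So r3c2=3.
Step 20. [r5c6∈{3}] only 3 remains possible at r5c6. So r5c6=3.
Step 21. [r4c1∈{4}] only 4 remains possible at r4c1 ⇒ r4c1=4.
Step 22. [r2c1∈{2}] only 2 remains possible at r2c1, so r2c1=2.
Step 23. [r2c6∈{6}] r2c6 is down to just 6 ⇒ r2c6=6.

Answer: 6 1 4 3 5 2 / 2 5 3 4 1 6 / 1 3 2 6 4 5 / 4 6 5 2 3 1 / 5 4 6 1 2 3 / 3 2 1 5 6 4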